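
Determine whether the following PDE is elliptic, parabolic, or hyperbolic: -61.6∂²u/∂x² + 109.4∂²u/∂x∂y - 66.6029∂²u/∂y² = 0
Coefficients: A = -61.6, B = 109.4, C = -66.6029. B² - 4AC = -4442.59456, which is negative, so the equation is elliptic.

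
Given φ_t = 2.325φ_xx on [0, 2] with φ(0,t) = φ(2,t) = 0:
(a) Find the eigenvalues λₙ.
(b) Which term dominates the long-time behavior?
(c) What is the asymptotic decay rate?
Eigenvalues: λₙ = 2.325n²π²/2².
First three modes:
  n=1: λ₁ = 2.325π²/2² ≈ 5.737
  n=2: λ₂ = 9.3π²/2² ≈ 22.947 (4× faster decay)
  n=3: λ₃ = 20.925π²/2² ≈ 51.63 (9× faster decay)
As t → ∞, higher modes decay exponentially faster. The n=1 mode dominates: φ ~ c₁ sin(πx/2) e^{-λ₁t}.
Decay rate: λ₁ = 2.325π²/2² ≈ 5.737.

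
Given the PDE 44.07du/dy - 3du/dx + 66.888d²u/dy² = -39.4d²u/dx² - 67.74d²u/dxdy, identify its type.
Rewriting in standard form: 39.4d²u/dx² + 67.74d²u/dxdy + 66.888d²u/dy² - 3du/dx + 44.07du/dy = 0. The second-order coefficients are A = 39.4, B = 67.74, C = 66.888. Since B² - 4AC = -5952.8412 < 0, this is an elliptic PDE.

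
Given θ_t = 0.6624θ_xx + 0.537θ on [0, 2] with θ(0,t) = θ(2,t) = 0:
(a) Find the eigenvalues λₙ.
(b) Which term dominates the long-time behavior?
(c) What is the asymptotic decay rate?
Eigenvalues: λₙ = 0.6624n²π²/2² - 0.537.
First three modes:
  n=1: λ₁ = 0.6624π²/2² - 0.537 ≈ 1.097
  n=2: λ₂ = 2.6496π²/2² - 0.537 ≈ 6.001
  n=3: λ₃ = 5.9616π²/2² - 0.537 ≈ 14.173
Since 0.6624π²/2² ≈ 1.634 > 0.537, all λₙ > 0.
The n=1 mode decays slowest → dominates as t → ∞.
Asymptotic: θ ~ c₁ sin(πx/2) e^{-λ₁t} with decay rate λ₁ ≈ 1.097.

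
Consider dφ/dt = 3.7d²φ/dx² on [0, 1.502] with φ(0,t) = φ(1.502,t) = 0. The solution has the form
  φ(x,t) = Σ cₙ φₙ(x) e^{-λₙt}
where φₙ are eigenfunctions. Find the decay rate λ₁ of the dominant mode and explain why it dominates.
Eigenvalues: λₙ = 3.7n²π²/1.502².
First three modes:
  n=1: λ₁ = 3.7π²/1.502² ≈ 16.187
  n=2: λ₂ = 14.8π²/1.502² ≈ 64.747 (4× faster decay)
  n=3: λ₃ = 33.3π²/1.502² ≈ 145.681 (9× faster decay)
As t → ∞, higher modes decay exponentially faster. The n=1 mode dominates: φ ~ c₁ sin(πx/1.502) e^{-λ₁t}.
Decay rate: λ₁ = 3.7π²/1.502² ≈ 16.187.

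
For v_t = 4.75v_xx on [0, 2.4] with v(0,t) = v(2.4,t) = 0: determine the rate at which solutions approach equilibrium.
Eigenvalues: λₙ = 4.75n²π²/2.4².
First three modes:
  n=1: λ₁ = 4.75π²/2.4² ≈ 8.139
  n=2: λ₂ = 19π²/2.4² ≈ 32.556 (4× faster decay)
  n=3: λ₃ = 42.75π²/2.4² ≈ 73.251 (9× faster decay)
As t → ∞, higher modes decay exponentially faster. The n=1 mode dominates: v ~ c₁ sin(πx/2.4) e^{-λ₁t}.
Decay rate: λ₁ = 4.75π²/2.4² ≈ 8.139.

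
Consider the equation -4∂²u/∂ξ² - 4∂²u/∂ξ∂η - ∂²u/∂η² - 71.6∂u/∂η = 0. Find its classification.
Parabolic. (A = -4, B = -4, C = -1 gives B² - 4AC = 0.)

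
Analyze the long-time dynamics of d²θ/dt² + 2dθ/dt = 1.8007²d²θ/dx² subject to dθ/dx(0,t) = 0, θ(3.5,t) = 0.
Long-time behavior: θ → 0. Damping (γ=2) dissipates energy; oscillations decay exponentially.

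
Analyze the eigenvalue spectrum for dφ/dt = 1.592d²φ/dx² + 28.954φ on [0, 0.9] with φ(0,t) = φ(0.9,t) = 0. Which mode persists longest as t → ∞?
Eigenvalues: λₙ = 1.592n²π²/0.9² - 28.954.
First three modes:
  n=1: λ₁ = 1.592π²/0.9² - 28.954 ≈ -9.556
  n=2: λ₂ = 6.368π²/0.9² - 28.954 ≈ 48.638
  n=3: λ₃ = 14.328π²/0.9² - 28.954 ≈ 145.628
Since 1.592π²/0.9² ≈ 19.398 < 28.954, λ₁ < 0.
The n=1 mode grows fastest (−λₙ is largest for n=1) → dominates.
Asymptotic: φ ~ c₁ sin(πx/0.9) e^{9.556t} (exponential growth at rate −λ₁ ≈ 9.556).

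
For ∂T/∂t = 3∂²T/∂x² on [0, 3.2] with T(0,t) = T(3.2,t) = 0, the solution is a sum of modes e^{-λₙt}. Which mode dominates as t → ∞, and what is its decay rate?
Eigenvalues: λₙ = 3n²π²/3.2².
First three modes:
  n=1: λ₁ = 3π²/3.2² ≈ 2.891
  n=2: λ₂ = 12π²/3.2² ≈ 11.566 (4× faster decay)
  n=3: λ₃ = 27π²/3.2² ≈ 26.023 (9× faster decay)
As t → ∞, higher modes decay exponentially faster. The n=1 mode dominates: T ~ c₁ sin(πx/3.2) e^{-λ₁t}.
Decay rate: λ₁ = 3π²/3.2² ≈ 2.891.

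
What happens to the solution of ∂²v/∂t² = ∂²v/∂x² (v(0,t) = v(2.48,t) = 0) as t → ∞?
v oscillates (no decay). Energy is conserved; the solution oscillates indefinitely as standing waves.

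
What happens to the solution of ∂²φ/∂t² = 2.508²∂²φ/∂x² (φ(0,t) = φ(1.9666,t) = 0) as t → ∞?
φ oscillates (no decay). Energy is conserved; the solution oscillates indefinitely as standing waves.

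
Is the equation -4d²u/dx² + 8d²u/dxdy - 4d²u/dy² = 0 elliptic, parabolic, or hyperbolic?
Computing B² - 4AC with A = -4, B = 8, C = -4: discriminant = 0 (zero). Answer: parabolic.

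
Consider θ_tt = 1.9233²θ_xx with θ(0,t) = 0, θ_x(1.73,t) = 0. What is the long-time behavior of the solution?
As t → ∞, θ oscillates (no decay). Energy is conserved; the solution oscillates indefinitely as standing waves.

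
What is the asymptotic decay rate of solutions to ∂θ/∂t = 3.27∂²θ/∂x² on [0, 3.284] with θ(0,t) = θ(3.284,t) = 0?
Eigenvalues: λₙ = 3.27n²π²/3.284².
First three modes:
  n=1: λ₁ = 3.27π²/3.284² ≈ 2.993
  n=2: λ₂ = 13.08π²/3.284² ≈ 11.97 (4× faster decay)
  n=3: λ₃ = 29.43π²/3.284² ≈ 26.933 (9× faster decay)
As t → ∞, higher modes decay exponentially faster. The n=1 mode dominates: θ ~ c₁ sin(πx/3.284) e^{-λ₁t}.
Decay rate: λ₁ = 3.27π²/3.284² ≈ 2.993.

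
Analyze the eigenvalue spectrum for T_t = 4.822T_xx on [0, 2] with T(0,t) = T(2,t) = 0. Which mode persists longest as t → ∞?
Eigenvalues: λₙ = 4.822n²π²/2².
First three modes:
  n=1: λ₁ = 4.822π²/2² ≈ 11.898
  n=2: λ₂ = 19.288π²/2² ≈ 47.591 (4× faster decay)
  n=3: λ₃ = 43.398π²/2² ≈ 107.08 (9× faster decay)
As t → ∞, higher modes decay exponentially faster. The n=1 mode dominates: T ~ c₁ sin(πx/2) e^{-λ₁t}.
Decay rate: λ₁ = 4.822π²/2² ≈ 11.898.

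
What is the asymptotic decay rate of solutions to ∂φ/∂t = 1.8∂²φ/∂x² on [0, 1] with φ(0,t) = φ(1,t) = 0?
Eigenvalues: λₙ = 1.8n²π².
First three modes:
  n=1: λ₁ = 1.8π² ≈ 17.765
  n=2: λ₂ = 7.2π² ≈ 71.061 (4× faster decay)
  n=3: λ₃ = 16.2π² ≈ 159.888 (9× faster decay)
As t → ∞, higher modes decay exponentially faster. The n=1 mode dominates: φ ~ c₁ sin(πx) e^{-λ₁t}.
Decay rate: λ₁ = 1.8π² ≈ 17.765.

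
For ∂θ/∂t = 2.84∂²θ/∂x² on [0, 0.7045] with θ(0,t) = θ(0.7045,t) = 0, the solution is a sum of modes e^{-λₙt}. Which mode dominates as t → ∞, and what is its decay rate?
Eigenvalues: λₙ = 2.84n²π²/0.7045².
First three modes:
  n=1: λ₁ = 2.84π²/0.7045² ≈ 56.475
  n=2: λ₂ = 11.36π²/0.7045² ≈ 225.9 (4× faster decay)
  n=3: λ₃ = 25.56π²/0.7045² ≈ 508.275 (9× faster decay)
As t → ∞, higher modes decay exponentially faster. The n=1 mode dominates: θ ~ c₁ sin(πx/0.7045) e^{-λ₁t}.
Decay rate: λ₁ = 2.84π²/0.7045² ≈ 56.475.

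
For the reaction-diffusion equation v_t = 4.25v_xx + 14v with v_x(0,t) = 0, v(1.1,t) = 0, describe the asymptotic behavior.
v grows unboundedly. Reaction dominates diffusion (r=14 > κπ²/(4L²)≈8.67); solution grows exponentially.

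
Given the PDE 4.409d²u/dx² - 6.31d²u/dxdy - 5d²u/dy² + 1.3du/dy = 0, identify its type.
The second-order coefficients are A = 4.409, B = -6.31, C = -5. Since B² - 4AC = 127.9961 > 0, this is a hyperbolic PDE.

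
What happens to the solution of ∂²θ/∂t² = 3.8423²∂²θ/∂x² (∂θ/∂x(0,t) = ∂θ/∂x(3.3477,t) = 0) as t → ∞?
θ oscillates about a mean that drifts linearly in t (generically unbounded; no decay). There is no damping, so the nonconstant modes persist as standing waves (energy conserved, no decay). But with Neumann conditions at both ends the constant mode has eigenvalue 0: the spatial mean M(t) of θ satisfies M'' = 0, so M(t) = M(0) + M'(0)·t. Unless the initial velocity has zero mean (∫θ_t(x,0)dx = 0), the solution grows linearly in t (unbounded, though not exponentially); if it does have zero mean, the solution stays bounded and simply oscillates.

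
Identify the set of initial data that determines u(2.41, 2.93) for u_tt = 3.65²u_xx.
Domain of dependence: [-8.2845, 13.1045]. Signals travel at speed 3.65, so data within |x - 2.41| ≤ 3.65·2.93 = 10.6945 can reach the point.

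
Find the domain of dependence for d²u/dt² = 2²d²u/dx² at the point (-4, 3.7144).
Domain of dependence: [-11.4288, 3.4288]. Signals travel at speed 2, so data within |x - -4| ≤ 2·3.7144 = 7.4288 can reach the point.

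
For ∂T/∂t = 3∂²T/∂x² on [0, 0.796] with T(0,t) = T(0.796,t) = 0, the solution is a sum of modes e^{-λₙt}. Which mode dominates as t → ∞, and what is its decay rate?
Eigenvalues: λₙ = 3n²π²/0.796².
First three modes:
  n=1: λ₁ = 3π²/0.796² ≈ 46.73
  n=2: λ₂ = 12π²/0.796² ≈ 186.92 (4× faster decay)
  n=3: λ₃ = 27π²/0.796² ≈ 420.569 (9× faster decay)
As t → ∞, higher modes decay exponentially faster. The n=1 mode dominates: T ~ c₁ sin(πx/0.796) e^{-λ₁t}.
Decay rate: λ₁ = 3π²/0.796² ≈ 46.73.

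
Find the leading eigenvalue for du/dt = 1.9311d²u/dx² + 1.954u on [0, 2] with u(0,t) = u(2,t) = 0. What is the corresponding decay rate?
Eigenvalues: λₙ = 1.9311n²π²/2² - 1.954.
First three modes:
  n=1: λ₁ = 1.9311π²/2² - 1.954 ≈ 2.811
  n=2: λ₂ = 7.7244π²/2² - 1.954 ≈ 17.105
  n=3: λ₃ = 17.3799π²/2² - 1.954 ≈ 40.929
Since 1.9311π²/2² ≈ 4.765 > 1.954, all λₙ > 0.
The n=1 mode decays slowest → dominates as t → ∞.
Asymptotic: u ~ c₁ sin(πx/2) e^{-λ₁t} with decay rate λ₁ ≈ 2.811.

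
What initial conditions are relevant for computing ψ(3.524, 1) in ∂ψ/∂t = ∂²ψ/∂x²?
The entire real line. The heat equation has infinite propagation speed: any initial disturbance instantly affects all points (though exponentially small far away).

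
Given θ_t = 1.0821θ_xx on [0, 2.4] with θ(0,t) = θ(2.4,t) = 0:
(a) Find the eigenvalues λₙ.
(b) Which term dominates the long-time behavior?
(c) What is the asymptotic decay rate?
Eigenvalues: λₙ = 1.0821n²π²/2.4².
First three modes:
  n=1: λ₁ = 1.0821π²/2.4² ≈ 1.854
  n=2: λ₂ = 4.3284π²/2.4² ≈ 7.417 (4× faster decay)
  n=3: λ₃ = 9.7389π²/2.4² ≈ 16.687 (9× faster decay)
As t → ∞, higher modes decay exponentially faster. The n=1 mode dominates: θ ~ c₁ sin(πx/2.4) e^{-λ₁t}.
Decay rate: λ₁ = 1.0821π²/2.4² ≈ 1.854.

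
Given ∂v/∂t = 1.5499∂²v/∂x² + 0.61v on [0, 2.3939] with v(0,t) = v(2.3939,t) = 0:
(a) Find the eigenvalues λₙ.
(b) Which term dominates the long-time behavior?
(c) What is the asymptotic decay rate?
Eigenvalues: λₙ = 1.5499n²π²/2.3939² - 0.61.
First three modes:
  n=1: λ₁ = 1.5499π²/2.3939² - 0.61 ≈ 2.059
  n=2: λ₂ = 6.1996π²/2.3939² - 0.61 ≈ 10.067
  n=3: λ₃ = 13.9491π²/2.3939² - 0.61 ≈ 23.413
Since 1.5499π²/2.3939² ≈ 2.669 > 0.61, all λₙ > 0.
The n=1 mode decays slowest → dominates as t → ∞.
Asymptotic: v ~ c₁ sin(πx/2.3939) e^{-λ₁t} with decay rate λ₁ ≈ 2.059.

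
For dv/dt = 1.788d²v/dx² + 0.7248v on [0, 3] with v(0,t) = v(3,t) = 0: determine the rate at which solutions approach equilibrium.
Eigenvalues: λₙ = 1.788n²π²/3² - 0.7248.
First three modes:
  n=1: λ₁ = 1.788π²/3² - 0.7248 ≈ 1.236
  n=2: λ₂ = 7.152π²/3² - 0.7248 ≈ 7.118
  n=3: λ₃ = 16.092π²/3² - 0.7248 ≈ 16.922
Since 1.788π²/3² ≈ 1.961 > 0.7248, all λₙ > 0.
The n=1 mode decays slowest → dominates as t → ∞.
Asymptotic: v ~ c₁ sin(πx/3) e^{-λ₁t} with decay rate λ₁ ≈ 1.236.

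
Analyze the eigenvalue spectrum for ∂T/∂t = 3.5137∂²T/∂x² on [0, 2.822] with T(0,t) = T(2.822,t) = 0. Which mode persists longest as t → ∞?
Eigenvalues: λₙ = 3.5137n²π²/2.822².
First three modes:
  n=1: λ₁ = 3.5137π²/2.822² ≈ 4.355
  n=2: λ₂ = 14.0548π²/2.822² ≈ 17.418 (4× faster decay)
  n=3: λ₃ = 31.6233π²/2.822² ≈ 39.192 (9× faster decay)
As t → ∞, higher modes decay exponentially faster. The n=1 mode dominates: T ~ c₁ sin(πx/2.822) e^{-λ₁t}.
Decay rate: λ₁ = 3.5137π²/2.822² ≈ 4.355.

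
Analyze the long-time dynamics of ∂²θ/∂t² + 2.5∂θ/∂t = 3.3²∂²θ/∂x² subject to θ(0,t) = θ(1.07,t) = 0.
Long-time behavior: θ → 0. Damping (γ=2.5) dissipates energy; oscillations decay exponentially.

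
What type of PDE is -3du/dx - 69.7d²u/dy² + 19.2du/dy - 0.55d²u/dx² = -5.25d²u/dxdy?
Rewriting in standard form: -0.55d²u/dx² + 5.25d²u/dxdy - 69.7d²u/dy² - 3du/dx + 19.2du/dy = 0. With A = -0.55, B = 5.25, C = -69.7, the discriminant is -125.7775. This is an elliptic PDE.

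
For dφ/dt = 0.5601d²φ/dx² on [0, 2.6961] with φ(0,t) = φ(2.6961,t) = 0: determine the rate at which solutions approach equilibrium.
Eigenvalues: λₙ = 0.5601n²π²/2.6961².
First three modes:
  n=1: λ₁ = 0.5601π²/2.6961² ≈ 0.76
  n=2: λ₂ = 2.2404π²/2.6961² ≈ 3.042 (4× faster decay)
  n=3: λ₃ = 5.0409π²/2.6961² ≈ 6.844 (9× faster decay)
As t → ∞, higher modes decay exponentially faster. The n=1 mode dominates: φ ~ c₁ sin(πx/2.6961) e^{-λ₁t}.
Decay rate: λ₁ = 0.5601π²/2.6961² ≈ 0.76.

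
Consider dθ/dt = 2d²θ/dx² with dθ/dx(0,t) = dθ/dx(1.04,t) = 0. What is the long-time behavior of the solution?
As t → ∞, θ → constant (steady state). Heat is conserved (no flux at boundaries); solution approaches the spatial average.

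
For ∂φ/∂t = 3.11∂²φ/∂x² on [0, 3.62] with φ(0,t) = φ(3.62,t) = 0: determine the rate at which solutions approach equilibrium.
Eigenvalues: λₙ = 3.11n²π²/3.62².
First three modes:
  n=1: λ₁ = 3.11π²/3.62² ≈ 2.342
  n=2: λ₂ = 12.44π²/3.62² ≈ 9.369 (4× faster decay)
  n=3: λ₃ = 27.99π²/3.62² ≈ 21.081 (9× faster decay)
As t → ∞, higher modes decay exponentially faster. The n=1 mode dominates: φ ~ c₁ sin(πx/3.62) e^{-λ₁t}.
Decay rate: λ₁ = 3.11π²/3.62² ≈ 2.342.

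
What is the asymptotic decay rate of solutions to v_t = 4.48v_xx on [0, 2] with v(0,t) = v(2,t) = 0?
Eigenvalues: λₙ = 4.48n²π²/2².
First three modes:
  n=1: λ₁ = 4.48π²/2² ≈ 11.054
  n=2: λ₂ = 17.92π²/2² ≈ 44.216 (4× faster decay)
  n=3: λ₃ = 40.32π²/2² ≈ 99.486 (9× faster decay)
As t → ∞, higher modes decay exponentially faster. The n=1 mode dominates: v ~ c₁ sin(πx/2) e^{-λ₁t}.
Decay rate: λ₁ = 4.48π²/2² ≈ 11.054.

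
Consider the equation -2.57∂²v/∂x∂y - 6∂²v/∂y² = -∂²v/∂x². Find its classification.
Rewriting in standard form: ∂²v/∂x² - 2.57∂²v/∂x∂y - 6∂²v/∂y² = 0. Hyperbolic. (A = 1, B = -2.57, C = -6 gives B² - 4AC = 30.6049.)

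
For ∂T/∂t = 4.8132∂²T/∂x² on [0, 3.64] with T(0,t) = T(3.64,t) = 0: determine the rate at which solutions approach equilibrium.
Eigenvalues: λₙ = 4.8132n²π²/3.64².
First three modes:
  n=1: λ₁ = 4.8132π²/3.64² ≈ 3.585
  n=2: λ₂ = 19.2528π²/3.64² ≈ 14.341 (4× faster decay)
  n=3: λ₃ = 43.3188π²/3.64² ≈ 32.268 (9× faster decay)
As t → ∞, higher modes decay exponentially faster. The n=1 mode dominates: T ~ c₁ sin(πx/3.64) e^{-λ₁t}.
Decay rate: λ₁ = 4.8132π²/3.64² ≈ 3.585.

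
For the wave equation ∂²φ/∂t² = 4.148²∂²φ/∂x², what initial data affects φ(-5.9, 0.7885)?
Domain of dependence: [-9.170698, -2.629302]. Signals travel at speed 4.148, so data within |x - -5.9| ≤ 4.148·0.7885 = 3.270698 can reach the point.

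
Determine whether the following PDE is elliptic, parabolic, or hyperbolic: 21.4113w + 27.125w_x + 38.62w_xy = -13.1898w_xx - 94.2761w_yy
Rewriting in standard form: 13.1898w_xx + 38.62w_xy + 94.2761w_yy + 27.125w_x + 21.4113w = 0. Coefficients: A = 13.1898, B = 38.62, C = 94.2761. B² - 4AC = -3482.42721512, which is negative, so the equation is elliptic.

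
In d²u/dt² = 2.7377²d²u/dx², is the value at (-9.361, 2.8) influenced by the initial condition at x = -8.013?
Yes. The domain of dependence is [-17.02656, -1.69544], and -8.013 ∈ [-17.02656, -1.69544].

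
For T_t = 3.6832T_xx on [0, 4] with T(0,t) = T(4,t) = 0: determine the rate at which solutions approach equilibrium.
Eigenvalues: λₙ = 3.6832n²π²/4².
First three modes:
  n=1: λ₁ = 3.6832π²/4² ≈ 2.272
  n=2: λ₂ = 14.7328π²/4² ≈ 9.088 (4× faster decay)
  n=3: λ₃ = 33.1488π²/4² ≈ 20.448 (9× faster decay)
As t → ∞, higher modes decay exponentially faster. The n=1 mode dominates: T ~ c₁ sin(πx/4) e^{-λ₁t}.
Decay rate: λ₁ = 3.6832π²/4² ≈ 2.272.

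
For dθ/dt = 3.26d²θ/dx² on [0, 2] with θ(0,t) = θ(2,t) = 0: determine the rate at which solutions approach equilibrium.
Eigenvalues: λₙ = 3.26n²π²/2².
First three modes:
  n=1: λ₁ = 3.26π²/2² ≈ 8.044
  n=2: λ₂ = 13.04π²/2² ≈ 32.175 (4× faster decay)
  n=3: λ₃ = 29.34π²/2² ≈ 72.394 (9× faster decay)
As t → ∞, higher modes decay exponentially faster. The n=1 mode dominates: θ ~ c₁ sin(πx/2) e^{-λ₁t}.
Decay rate: λ₁ = 3.26π²/2² ≈ 8.044.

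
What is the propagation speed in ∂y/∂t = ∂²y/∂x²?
Infinite. The heat equation is parabolic, not hyperbolic, so disturbances propagate instantly.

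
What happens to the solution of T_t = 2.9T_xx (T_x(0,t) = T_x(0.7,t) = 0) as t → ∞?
T → constant (steady state). Heat is conserved (no flux at boundaries); solution approaches the spatial average.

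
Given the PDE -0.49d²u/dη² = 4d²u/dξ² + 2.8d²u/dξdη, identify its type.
Rewriting in standard form: -4d²u/dξ² - 2.8d²u/dξdη - 0.49d²u/dη² = 0. The second-order coefficients are A = -4, B = -2.8, C = -0.49. Since B² - 4AC = 0 = 0, this is a parabolic PDE.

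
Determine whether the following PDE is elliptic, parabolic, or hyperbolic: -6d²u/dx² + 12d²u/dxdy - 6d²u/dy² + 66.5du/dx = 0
Coefficients: A = -6, B = 12, C = -6. B² - 4AC = 0, which is zero, so the equation is parabolic.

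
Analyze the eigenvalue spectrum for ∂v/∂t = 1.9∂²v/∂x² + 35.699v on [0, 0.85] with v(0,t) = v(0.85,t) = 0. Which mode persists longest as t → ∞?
Eigenvalues: λₙ = 1.9n²π²/0.85² - 35.699.
First three modes:
  n=1: λ₁ = 1.9π²/0.85² - 35.699 ≈ -9.744
  n=2: λ₂ = 7.6π²/0.85² - 35.699 ≈ 68.12
  n=3: λ₃ = 17.1π²/0.85² - 35.699 ≈ 197.893
Since 1.9π²/0.85² ≈ 25.955 < 35.699, λ₁ < 0.
The n=1 mode grows fastest (−λₙ is largest for n=1) → dominates.
Asymptotic: v ~ c₁ sin(πx/0.85) e^{9.744t} (exponential growth at rate −λ₁ ≈ 9.744).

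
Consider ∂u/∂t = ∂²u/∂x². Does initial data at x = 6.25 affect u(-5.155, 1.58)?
Yes, for any finite x. The heat equation has infinite propagation speed, so all initial data affects all points at any t > 0.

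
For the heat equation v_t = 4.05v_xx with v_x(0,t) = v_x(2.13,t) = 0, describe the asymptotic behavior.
v → constant (steady state). Heat is conserved (no flux at boundaries); solution approaches the spatial average.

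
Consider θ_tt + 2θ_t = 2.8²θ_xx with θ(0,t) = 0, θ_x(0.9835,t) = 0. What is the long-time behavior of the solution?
As t → ∞, θ → 0. Damping (γ=2) dissipates energy; oscillations decay exponentially.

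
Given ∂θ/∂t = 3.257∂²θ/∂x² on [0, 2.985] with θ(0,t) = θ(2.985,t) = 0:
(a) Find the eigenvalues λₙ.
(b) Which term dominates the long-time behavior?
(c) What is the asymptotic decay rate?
Eigenvalues: λₙ = 3.257n²π²/2.985².
First three modes:
  n=1: λ₁ = 3.257π²/2.985² ≈ 3.608
  n=2: λ₂ = 13.028π²/2.985² ≈ 14.431 (4× faster decay)
  n=3: λ₃ = 29.313π²/2.985² ≈ 32.469 (9× faster decay)
As t → ∞, higher modes decay exponentially faster. The n=1 mode dominates: θ ~ c₁ sin(πx/2.985) e^{-λ₁t}.
Decay rate: λ₁ = 3.257π²/2.985² ≈ 3.608.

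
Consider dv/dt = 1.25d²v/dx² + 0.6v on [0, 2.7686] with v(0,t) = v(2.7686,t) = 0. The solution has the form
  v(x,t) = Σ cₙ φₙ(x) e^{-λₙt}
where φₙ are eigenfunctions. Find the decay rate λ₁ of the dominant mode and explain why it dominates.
Eigenvalues: λₙ = 1.25n²π²/2.7686² - 0.6.
First three modes:
  n=1: λ₁ = 1.25π²/2.7686² - 0.6 ≈ 1.009
  n=2: λ₂ = 5π²/2.7686² - 0.6 ≈ 5.838
  n=3: λ₃ = 11.25π²/2.7686² - 0.6 ≈ 13.885
Since 1.25π²/2.7686² ≈ 1.609 > 0.6, all λₙ > 0.
The n=1 mode decays slowest → dominates as t → ∞.
Asymptotic: v ~ c₁ sin(πx/2.7686) e^{-λ₁t} with decay rate λ₁ ≈ 1.009.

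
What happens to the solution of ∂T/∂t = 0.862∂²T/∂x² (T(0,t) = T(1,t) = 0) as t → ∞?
T → 0. Heat diffuses out through both boundaries.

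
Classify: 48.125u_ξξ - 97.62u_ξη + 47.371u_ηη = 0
Hyperbolic (discriminant = 410.7469).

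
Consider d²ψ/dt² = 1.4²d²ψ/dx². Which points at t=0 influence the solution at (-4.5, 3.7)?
Domain of dependence: [-9.68, 0.68]. Signals travel at speed 1.4, so data within |x - -4.5| ≤ 1.4·3.7 = 5.18 can reach the point.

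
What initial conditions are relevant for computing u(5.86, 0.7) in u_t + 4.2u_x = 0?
A single point: x = 2.92. The characteristic through (5.86, 0.7) is x - 4.2t = const, so x = 5.86 - 4.2·0.7 = 2.92.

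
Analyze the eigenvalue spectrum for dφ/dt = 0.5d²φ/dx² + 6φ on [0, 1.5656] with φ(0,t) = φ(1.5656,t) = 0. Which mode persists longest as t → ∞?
Eigenvalues: λₙ = 0.5n²π²/1.5656² - 6.
First three modes:
  n=1: λ₁ = 0.5π²/1.5656² - 6 ≈ -3.987
  n=2: λ₂ = 2π²/1.5656² - 6 ≈ 2.053
  n=3: λ₃ = 4.5π²/1.5656² - 6 ≈ 12.12
Since 0.5π²/1.5656² ≈ 2.013 < 6, λ₁ < 0.
The n=1 mode grows fastest (−λₙ is largest for n=1) → dominates.
Asymptotic: φ ~ c₁ sin(πx/1.5656) e^{3.987t} (exponential growth at rate −λ₁ ≈ 3.987).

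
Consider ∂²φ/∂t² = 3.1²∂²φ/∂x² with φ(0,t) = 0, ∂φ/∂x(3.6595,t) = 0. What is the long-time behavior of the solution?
As t → ∞, φ oscillates (no decay). Energy is conserved; the solution oscillates indefinitely as standing waves.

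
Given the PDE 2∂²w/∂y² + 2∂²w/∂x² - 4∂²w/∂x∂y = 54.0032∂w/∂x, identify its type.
Rewriting in standard form: 2∂²w/∂x² - 4∂²w/∂x∂y + 2∂²w/∂y² - 54.0032∂w/∂x = 0. The second-order coefficients are A = 2, B = -4, C = 2. Since B² - 4AC = 0 = 0, this is a parabolic PDE.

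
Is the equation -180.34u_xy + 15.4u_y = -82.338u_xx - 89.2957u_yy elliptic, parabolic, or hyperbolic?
Rewriting in standard form: 82.338u_xx - 180.34u_xy + 89.2957u_yy + 15.4u_y = 0. Computing B² - 4AC with A = 82.338, B = -180.34, C = 89.2957: discriminant = 3112.7982136 (positive). Answer: hyperbolic.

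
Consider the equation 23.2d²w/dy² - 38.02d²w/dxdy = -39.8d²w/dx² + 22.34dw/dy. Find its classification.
Rewriting in standard form: 39.8d²w/dx² - 38.02d²w/dxdy + 23.2d²w/dy² - 22.34dw/dy = 0. Elliptic. (A = 39.8, B = -38.02, C = 23.2 gives B² - 4AC = -2247.9196.)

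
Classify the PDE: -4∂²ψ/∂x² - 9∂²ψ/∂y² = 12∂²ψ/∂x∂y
Rewriting in standard form: -4∂²ψ/∂x² - 12∂²ψ/∂x∂y - 9∂²ψ/∂y² = 0. A = -4, B = -12, C = -9. Discriminant B² - 4AC = 0. Since 0 = 0, parabolic.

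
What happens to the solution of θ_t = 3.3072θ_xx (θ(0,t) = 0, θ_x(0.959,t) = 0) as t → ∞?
θ → 0. Heat escapes through the Dirichlet boundary.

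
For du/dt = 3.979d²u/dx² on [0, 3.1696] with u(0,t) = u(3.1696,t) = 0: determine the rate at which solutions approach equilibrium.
Eigenvalues: λₙ = 3.979n²π²/3.1696².
First three modes:
  n=1: λ₁ = 3.979π²/3.1696² ≈ 3.909
  n=2: λ₂ = 15.916π²/3.1696² ≈ 15.636 (4× faster decay)
  n=3: λ₃ = 35.811π²/3.1696² ≈ 35.181 (9× faster decay)
As t → ∞, higher modes decay exponentially faster. The n=1 mode dominates: u ~ c₁ sin(πx/3.1696) e^{-λ₁t}.
Decay rate: λ₁ = 3.979π²/3.1696² ≈ 3.909.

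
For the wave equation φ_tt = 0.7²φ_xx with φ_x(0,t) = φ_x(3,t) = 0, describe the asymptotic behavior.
φ oscillates about a mean that drifts linearly in t (generically unbounded; no decay). There is no damping, so the nonconstant modes persist as standing waves (energy conserved, no decay). But with Neumann conditions at both ends the constant mode has eigenvalue 0: the spatial mean M(t) of φ satisfies M'' = 0, so M(t) = M(0) + M'(0)·t. Unless the initial velocity has zero mean (∫φ_t(x,0)dx = 0), the solution grows linearly in t (unbounded, though not exponentially); if it does have zero mean, the solution stays bounded and simply oscillates.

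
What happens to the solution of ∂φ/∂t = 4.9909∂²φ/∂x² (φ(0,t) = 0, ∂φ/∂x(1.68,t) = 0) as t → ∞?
φ → 0. Heat escapes through the Dirichlet boundary.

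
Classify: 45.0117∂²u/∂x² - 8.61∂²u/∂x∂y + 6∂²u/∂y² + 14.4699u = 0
Elliptic (discriminant = -1006.1487).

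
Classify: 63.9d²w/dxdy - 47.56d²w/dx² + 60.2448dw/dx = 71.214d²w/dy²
Rewriting in standard form: -47.56d²w/dx² + 63.9d²w/dxdy - 71.214d²w/dy² + 60.2448dw/dx = 0. Elliptic (discriminant = -9464.54136).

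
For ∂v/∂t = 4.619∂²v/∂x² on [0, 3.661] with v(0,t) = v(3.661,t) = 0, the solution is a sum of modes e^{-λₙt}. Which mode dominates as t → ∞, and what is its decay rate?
Eigenvalues: λₙ = 4.619n²π²/3.661².
First three modes:
  n=1: λ₁ = 4.619π²/3.661² ≈ 3.401
  n=2: λ₂ = 18.476π²/3.661² ≈ 13.605 (4× faster decay)
  n=3: λ₃ = 41.571π²/3.661² ≈ 30.612 (9× faster decay)
As t → ∞, higher modes decay exponentially faster. The n=1 mode dominates: v ~ c₁ sin(πx/3.661) e^{-λ₁t}.
Decay rate: λ₁ = 4.619π²/3.661² ≈ 3.401.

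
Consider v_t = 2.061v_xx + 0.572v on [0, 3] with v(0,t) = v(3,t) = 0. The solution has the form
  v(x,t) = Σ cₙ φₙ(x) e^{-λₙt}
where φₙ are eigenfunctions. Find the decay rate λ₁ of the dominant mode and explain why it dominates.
Eigenvalues: λₙ = 2.061n²π²/3² - 0.572.
First three modes:
  n=1: λ₁ = 2.061π²/3² - 0.572 ≈ 1.688
  n=2: λ₂ = 8.244π²/3² - 0.572 ≈ 8.469
  n=3: λ₃ = 18.549π²/3² - 0.572 ≈ 19.769
Since 2.061π²/3² ≈ 2.26 > 0.572, all λₙ > 0.
The n=1 mode decays slowest → dominates as t → ∞.
Asymptotic: v ~ c₁ sin(πx/3) e^{-λ₁t} with decay rate λ₁ ≈ 1.688.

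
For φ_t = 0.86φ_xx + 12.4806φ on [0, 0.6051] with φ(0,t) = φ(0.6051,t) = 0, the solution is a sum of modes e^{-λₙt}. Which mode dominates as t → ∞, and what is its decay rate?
Eigenvalues: λₙ = 0.86n²π²/0.6051² - 12.4806.
First three modes:
  n=1: λ₁ = 0.86π²/0.6051² - 12.4806 ≈ 10.701
  n=2: λ₂ = 3.44π²/0.6051² - 12.4806 ≈ 80.246
  n=3: λ₃ = 7.74π²/0.6051² - 12.4806 ≈ 196.154
Since 0.86π²/0.6051² ≈ 23.182 > 12.4806, all λₙ > 0.
The n=1 mode decays slowest → dominates as t → ∞.
Asymptotic: φ ~ c₁ sin(πx/0.6051) e^{-λ₁t} with decay rate λ₁ ≈ 10.701.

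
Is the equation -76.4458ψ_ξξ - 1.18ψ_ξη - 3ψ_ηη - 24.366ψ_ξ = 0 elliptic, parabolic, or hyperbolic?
Computing B² - 4AC with A = -76.4458, B = -1.18, C = -3: discriminant = -915.9572 (negative). Answer: elliptic.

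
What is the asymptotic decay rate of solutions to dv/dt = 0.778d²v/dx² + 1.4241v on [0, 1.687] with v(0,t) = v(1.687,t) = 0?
Eigenvalues: λₙ = 0.778n²π²/1.687² - 1.4241.
First three modes:
  n=1: λ₁ = 0.778π²/1.687² - 1.4241 ≈ 1.274
  n=2: λ₂ = 3.112π²/1.687² - 1.4241 ≈ 9.368
  n=3: λ₃ = 7.002π²/1.687² - 1.4241 ≈ 22.858
Since 0.778π²/1.687² ≈ 2.698 > 1.4241, all λₙ > 0.
The n=1 mode decays slowest → dominates as t → ∞.
Asymptotic: v ~ c₁ sin(πx/1.687) e^{-λ₁t} with decay rate λ₁ ≈ 1.274.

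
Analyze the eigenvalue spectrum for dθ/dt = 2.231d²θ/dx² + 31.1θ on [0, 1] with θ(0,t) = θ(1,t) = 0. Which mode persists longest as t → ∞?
Eigenvalues: λₙ = 2.231n²π²/1² - 31.1.
First three modes:
  n=1: λ₁ = 2.231π² - 31.1 ≈ -9.081
  n=2: λ₂ = 8.924π² - 31.1 ≈ 56.976
  n=3: λ₃ = 20.079π² - 31.1 ≈ 167.072
Since 2.231π² ≈ 22.019 < 31.1, λ₁ < 0.
The n=1 mode grows fastest (−λₙ is largest for n=1) → dominates.
Asymptotic: θ ~ c₁ sin(πx/1) e^{9.081t} (exponential growth at rate −λ₁ ≈ 9.081).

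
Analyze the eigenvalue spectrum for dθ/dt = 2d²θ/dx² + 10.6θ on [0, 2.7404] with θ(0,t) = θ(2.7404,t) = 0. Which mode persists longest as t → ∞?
Eigenvalues: λₙ = 2n²π²/2.7404² - 10.6.
First three modes:
  n=1: λ₁ = 2π²/2.7404² - 10.6 ≈ -7.972
  n=2: λ₂ = 8π²/2.7404² - 10.6 ≈ -0.086
  n=3: λ₃ = 18π²/2.7404² - 10.6 ≈ 13.056
Since 2π²/2.7404² ≈ 2.628 < 10.6, λ₁ < 0.
The n=1 mode grows fastest (−λₙ is largest for n=1) → dominates.
Asymptotic: θ ~ c₁ sin(πx/2.7404) e^{7.972t} (exponential growth at rate −λ₁ ≈ 7.972).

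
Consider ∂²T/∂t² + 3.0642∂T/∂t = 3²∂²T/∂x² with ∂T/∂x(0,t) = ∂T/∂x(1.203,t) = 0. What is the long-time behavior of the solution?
As t → ∞, T → constant (steady state). Damping (γ=3.0642) dissipates the nonconstant modes; with Neumann BCs the spatial average obeys M''+γM'=0 and tends to a finite limit.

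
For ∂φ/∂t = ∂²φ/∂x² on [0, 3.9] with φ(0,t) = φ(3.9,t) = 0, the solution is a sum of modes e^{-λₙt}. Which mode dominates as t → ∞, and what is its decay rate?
Eigenvalues: λₙ = n²π²/3.9².
First three modes:
  n=1: λ₁ = π²/3.9² ≈ 0.649
  n=2: λ₂ = 4π²/3.9² ≈ 2.596 (4× faster decay)
  n=3: λ₃ = 9π²/3.9² ≈ 5.84 (9× faster decay)
As t → ∞, higher modes decay exponentially faster. The n=1 mode dominates: φ ~ c₁ sin(πx/3.9) e^{-λ₁t}.
Decay rate: λ₁ = π²/3.9² ≈ 0.649.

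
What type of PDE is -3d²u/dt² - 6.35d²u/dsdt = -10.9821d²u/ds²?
Rewriting in standard form: 10.9821d²u/ds² - 6.35d²u/dsdt - 3d²u/dt² = 0. With A = 10.9821, B = -6.35, C = -3, the discriminant is 172.1077. This is a hyperbolic PDE.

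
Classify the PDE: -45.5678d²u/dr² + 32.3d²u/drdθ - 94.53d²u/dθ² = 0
A = -45.5678, B = 32.3, C = -94.53. Discriminant B² - 4AC = -16186.806536. Since -16186.806536 < 0, elliptic.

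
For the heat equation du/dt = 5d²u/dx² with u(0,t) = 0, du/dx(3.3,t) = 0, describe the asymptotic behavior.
u → 0. Heat escapes through the Dirichlet boundary.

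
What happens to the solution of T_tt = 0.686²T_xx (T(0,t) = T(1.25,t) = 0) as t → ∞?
T oscillates (no decay). Energy is conserved; the solution oscillates indefinitely as standing waves.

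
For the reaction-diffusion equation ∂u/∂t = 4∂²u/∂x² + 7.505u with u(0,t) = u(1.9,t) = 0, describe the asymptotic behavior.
u → 0. Diffusion dominates reaction (r=7.505 < κπ²/L²≈10.94); solution decays.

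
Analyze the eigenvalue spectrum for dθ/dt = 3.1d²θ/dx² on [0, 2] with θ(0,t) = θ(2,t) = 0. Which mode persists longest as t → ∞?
Eigenvalues: λₙ = 3.1n²π²/2².
First three modes:
  n=1: λ₁ = 3.1π²/2² ≈ 7.649
  n=2: λ₂ = 12.4π²/2² ≈ 30.596 (4× faster decay)
  n=3: λ₃ = 27.9π²/2² ≈ 68.84 (9× faster decay)
As t → ∞, higher modes decay exponentially faster. The n=1 mode dominates: θ ~ c₁ sin(πx/2) e^{-λ₁t}.
Decay rate: λ₁ = 3.1π²/2² ≈ 7.649.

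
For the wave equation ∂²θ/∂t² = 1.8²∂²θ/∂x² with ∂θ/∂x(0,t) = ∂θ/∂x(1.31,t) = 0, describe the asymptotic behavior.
θ oscillates about a mean that drifts linearly in t (generically unbounded; no decay). There is no damping, so the nonconstant modes persist as standing waves (energy conserved, no decay). But with Neumann conditions at both ends the constant mode has eigenvalue 0: the spatial mean M(t) of θ satisfies M'' = 0, so M(t) = M(0) + M'(0)·t. Unless the initial velocity has zero mean (∫θ_t(x,0)dx = 0), the solution grows linearly in t (unbounded, though not exponentially); if it does have zero mean, the solution stays bounded and simply oscillates.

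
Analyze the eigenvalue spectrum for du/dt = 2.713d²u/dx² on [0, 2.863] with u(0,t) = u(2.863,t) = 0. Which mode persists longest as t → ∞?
Eigenvalues: λₙ = 2.713n²π²/2.863².
First three modes:
  n=1: λ₁ = 2.713π²/2.863² ≈ 3.267
  n=2: λ₂ = 10.852π²/2.863² ≈ 13.067 (4× faster decay)
  n=3: λ₃ = 24.417π²/2.863² ≈ 29.4 (9× faster decay)
As t → ∞, higher modes decay exponentially faster. The n=1 mode dominates: u ~ c₁ sin(πx/2.863) e^{-λ₁t}.
Decay rate: λ₁ = 2.713π²/2.863² ≈ 3.267.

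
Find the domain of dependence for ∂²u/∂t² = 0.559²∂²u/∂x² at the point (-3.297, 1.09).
Domain of dependence: [-3.90631, -2.68769]. Signals travel at speed 0.559, so data within |x - -3.297| ≤ 0.559·1.09 = 0.60931 can reach the point.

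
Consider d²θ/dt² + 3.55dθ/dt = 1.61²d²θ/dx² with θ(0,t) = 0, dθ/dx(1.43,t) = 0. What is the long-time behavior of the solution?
As t → ∞, θ → 0. Damping (γ=3.55) dissipates energy; oscillations decay exponentially.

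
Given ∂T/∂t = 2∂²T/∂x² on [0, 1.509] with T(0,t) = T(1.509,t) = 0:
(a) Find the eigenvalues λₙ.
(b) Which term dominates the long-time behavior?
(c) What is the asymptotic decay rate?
Eigenvalues: λₙ = 2n²π²/1.509².
First three modes:
  n=1: λ₁ = 2π²/1.509² ≈ 8.669
  n=2: λ₂ = 8π²/1.509² ≈ 34.675 (4× faster decay)
  n=3: λ₃ = 18π²/1.509² ≈ 78.018 (9× faster decay)
As t → ∞, higher modes decay exponentially faster. The n=1 mode dominates: T ~ c₁ sin(πx/1.509) e^{-λ₁t}.
Decay rate: λ₁ = 2π²/1.509² ≈ 8.669.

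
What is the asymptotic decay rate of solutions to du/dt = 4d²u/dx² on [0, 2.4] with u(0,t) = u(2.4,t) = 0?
Eigenvalues: λₙ = 4n²π²/2.4².
First three modes:
  n=1: λ₁ = 4π²/2.4² ≈ 6.854
  n=2: λ₂ = 16π²/2.4² ≈ 27.416 (4× faster decay)
  n=3: λ₃ = 36π²/2.4² ≈ 61.685 (9× faster decay)
As t → ∞, higher modes decay exponentially faster. The n=1 mode dominates: u ~ c₁ sin(πx/2.4) e^{-λ₁t}.
Decay rate: λ₁ = 4π²/2.4² ≈ 6.854.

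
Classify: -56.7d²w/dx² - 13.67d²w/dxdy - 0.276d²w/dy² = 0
Hyperbolic (discriminant = 124.2721).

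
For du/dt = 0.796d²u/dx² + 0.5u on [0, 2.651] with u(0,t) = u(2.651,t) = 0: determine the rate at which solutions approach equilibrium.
Eigenvalues: λₙ = 0.796n²π²/2.651² - 0.5.
First three modes:
  n=1: λ₁ = 0.796π²/2.651² - 0.5 ≈ 0.618
  n=2: λ₂ = 3.184π²/2.651² - 0.5 ≈ 3.972
  n=3: λ₃ = 7.164π²/2.651² - 0.5 ≈ 9.561
Since 0.796π²/2.651² ≈ 1.118 > 0.5, all λₙ > 0.
The n=1 mode decays slowest → dominates as t → ∞.
Asymptotic: u ~ c₁ sin(πx/2.651) e^{-λ₁t} with decay rate λ₁ ≈ 0.618.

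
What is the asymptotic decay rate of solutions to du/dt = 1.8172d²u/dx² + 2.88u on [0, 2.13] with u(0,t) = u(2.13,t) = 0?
Eigenvalues: λₙ = 1.8172n²π²/2.13² - 2.88.
First three modes:
  n=1: λ₁ = 1.8172π²/2.13² - 2.88 ≈ 1.073
  n=2: λ₂ = 7.2688π²/2.13² - 2.88 ≈ 12.933
  n=3: λ₃ = 16.3548π²/2.13² - 2.88 ≈ 32.698
Since 1.8172π²/2.13² ≈ 3.953 > 2.88, all λₙ > 0.
The n=1 mode decays slowest → dominates as t → ∞.
Asymptotic: u ~ c₁ sin(πx/2.13) e^{-λ₁t} with decay rate λ₁ ≈ 1.073.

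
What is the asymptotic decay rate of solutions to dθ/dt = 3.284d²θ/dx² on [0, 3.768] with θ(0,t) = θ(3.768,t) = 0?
Eigenvalues: λₙ = 3.284n²π²/3.768².
First three modes:
  n=1: λ₁ = 3.284π²/3.768² ≈ 2.283
  n=2: λ₂ = 13.136π²/3.768² ≈ 9.131 (4× faster decay)
  n=3: λ₃ = 29.556π²/3.768² ≈ 20.546 (9× faster decay)
As t → ∞, higher modes decay exponentially faster. The n=1 mode dominates: θ ~ c₁ sin(πx/3.768) e^{-λ₁t}.
Decay rate: λ₁ = 3.284π²/3.768² ≈ 2.283.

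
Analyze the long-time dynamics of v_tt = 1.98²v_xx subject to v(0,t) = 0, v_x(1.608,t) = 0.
Long-time behavior: v oscillates (no decay). Energy is conserved; the solution oscillates indefinitely as standing waves.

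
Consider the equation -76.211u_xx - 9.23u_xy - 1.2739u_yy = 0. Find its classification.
Elliptic. (A = -76.211, B = -9.23, C = -1.2739 gives B² - 4AC = -303.1478716.)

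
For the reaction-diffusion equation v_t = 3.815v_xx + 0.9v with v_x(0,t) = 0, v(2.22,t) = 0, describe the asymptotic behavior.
v → 0. Diffusion dominates reaction (r=0.9 < κπ²/(4L²)≈1.91); solution decays.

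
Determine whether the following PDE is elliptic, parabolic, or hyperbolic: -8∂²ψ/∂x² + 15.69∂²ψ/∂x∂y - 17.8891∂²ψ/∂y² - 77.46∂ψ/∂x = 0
Coefficients: A = -8, B = 15.69, C = -17.8891. B² - 4AC = -326.2751, which is negative, so the equation is elliptic.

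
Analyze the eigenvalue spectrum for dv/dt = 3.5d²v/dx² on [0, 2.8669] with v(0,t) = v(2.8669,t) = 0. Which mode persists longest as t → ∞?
Eigenvalues: λₙ = 3.5n²π²/2.8669².
First three modes:
  n=1: λ₁ = 3.5π²/2.8669² ≈ 4.203
  n=2: λ₂ = 14π²/2.8669² ≈ 16.811 (4× faster decay)
  n=3: λ₃ = 31.5π²/2.8669² ≈ 37.826 (9× faster decay)
As t → ∞, higher modes decay exponentially faster. The n=1 mode dominates: v ~ c₁ sin(πx/2.8669) e^{-λ₁t}.
Decay rate: λ₁ = 3.5π²/2.8669² ≈ 4.203.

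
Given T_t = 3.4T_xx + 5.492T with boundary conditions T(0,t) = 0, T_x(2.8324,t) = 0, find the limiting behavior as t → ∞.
T grows unboundedly. Reaction dominates diffusion (r=5.492 > κπ²/(4L²)≈1.05); solution grows exponentially.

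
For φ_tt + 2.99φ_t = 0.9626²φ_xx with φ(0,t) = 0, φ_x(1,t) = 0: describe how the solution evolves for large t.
φ → 0. Damping (γ=2.99) dissipates energy; oscillations decay exponentially.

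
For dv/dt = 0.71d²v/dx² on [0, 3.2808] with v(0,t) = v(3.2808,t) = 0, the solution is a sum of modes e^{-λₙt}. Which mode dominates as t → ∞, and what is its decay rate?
Eigenvalues: λₙ = 0.71n²π²/3.2808².
First three modes:
  n=1: λ₁ = 0.71π²/3.2808² ≈ 0.651
  n=2: λ₂ = 2.84π²/3.2808² ≈ 2.604 (4× faster decay)
  n=3: λ₃ = 6.39π²/3.2808² ≈ 5.859 (9× faster decay)
As t → ∞, higher modes decay exponentially faster. The n=1 mode dominates: v ~ c₁ sin(πx/3.2808) e^{-λ₁t}.
Decay rate: λ₁ = 0.71π²/3.2808² ≈ 0.651.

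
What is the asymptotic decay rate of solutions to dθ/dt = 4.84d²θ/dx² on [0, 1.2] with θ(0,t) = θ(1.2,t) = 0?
Eigenvalues: λₙ = 4.84n²π²/1.2².
First three modes:
  n=1: λ₁ = 4.84π²/1.2² ≈ 33.173
  n=2: λ₂ = 19.36π²/1.2² ≈ 132.691 (4× faster decay)
  n=3: λ₃ = 43.56π²/1.2² ≈ 298.556 (9× faster decay)
As t → ∞, higher modes decay exponentially faster. The n=1 mode dominates: θ ~ c₁ sin(πx/1.2) e^{-λ₁t}.
Decay rate: λ₁ = 4.84π²/1.2² ≈ 33.173.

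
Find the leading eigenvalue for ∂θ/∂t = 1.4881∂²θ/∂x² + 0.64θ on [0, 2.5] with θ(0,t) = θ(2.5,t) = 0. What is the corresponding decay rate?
Eigenvalues: λₙ = 1.4881n²π²/2.5² - 0.64.
First three modes:
  n=1: λ₁ = 1.4881π²/2.5² - 0.64 ≈ 1.71
  n=2: λ₂ = 5.9524π²/2.5² - 0.64 ≈ 8.76
  n=3: λ₃ = 13.3929π²/2.5² - 0.64 ≈ 20.509
Since 1.4881π²/2.5² ≈ 2.35 > 0.64, all λₙ > 0.
The n=1 mode decays slowest → dominates as t → ∞.
Asymptotic: θ ~ c₁ sin(πx/2.5) e^{-λ₁t} with decay rate λ₁ ≈ 1.71.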